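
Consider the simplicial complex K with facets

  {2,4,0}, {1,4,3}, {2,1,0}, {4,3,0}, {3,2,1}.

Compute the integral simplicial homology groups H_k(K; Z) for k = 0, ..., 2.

H_0 ≅ Z,  H_1 ≅ Z,  H_2 = 0.

Fix the vertex order 0 < 1 < 2 < 3 < 4 and write every simplex with vertices in increasing order. Then dim K = 2 and the simplices of K are:

  0-simplices (5): [0], [1], [2], [3], [4]
  1-simplices (10): [0,1], [0,2], [0,3], [0,4], [1,2], [1,3], [1,4], [2,3], [2,4], [3,4]
  2-simplices (5): [0,1,2], [0,2,4], [0,3,4], [1,2,3], [1,3,4]

so the chain groups are C_0 ≅ Z^5, C_1 ≅ Z^10, C_2 ≅ Z^5.

∂_1: C_1 → C_0 sends each edge [p,q] (with p < q) to q − p.
As a 5×10 matrix over Z this has rank 4, with invariant factors (1,1,1,1).

The boundary map ∂_2: C_2 → C_1 acts by ∂[p,q,r] = [q,r] − [p,r] + [p,q]. For instance
  ∂[1,3,4] = [3,4] − [1,4] + [1,3],
  ∂[0,2,4] = [2,4] − [0,4] + [0,2].
The resulting 10×5 matrix has rank 5, and its Smith normal form has invariant factors (1,1,1,1,1).

From H_k ≅ ker(∂_k) / im(∂_{k+1}) we obtain:

  H_0: rank C_0 − rank ∂_1 = 5 − 4 = 1, and the invariant factors of ∂_1 are all 1, so H_0 ≅ Z.
  H_1: rank ker ∂_1 − rank ∂_2 = (10 − 4) − 5 = 1, and the invariant factors of ∂_2 are all 1, so H_1 ≅ Z.
  H_2: rank ker ∂_2 − rank ∂_3 = (5 − 5) − 0 = 0, and there is no ∂_3, so H_2 ≅ 0.

As a check, the Euler characteristic is 5 − 10 + 5 = 0, which agrees with 1 − 1 + 0 = 0.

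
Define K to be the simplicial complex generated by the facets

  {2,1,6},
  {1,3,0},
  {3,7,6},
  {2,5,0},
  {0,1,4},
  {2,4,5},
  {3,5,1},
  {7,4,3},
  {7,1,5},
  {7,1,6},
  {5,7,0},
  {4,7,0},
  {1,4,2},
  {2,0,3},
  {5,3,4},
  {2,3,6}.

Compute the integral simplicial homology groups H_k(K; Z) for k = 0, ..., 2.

H_0 = Z,  H_1 = Z^2,  H_2 = Z.

K has 8 vertices, 24 edges, 16 triangles.
rank ∂_0 = 0, rank ∂_1 = 7 ⇒ b_0 = 8 − 0 − 7 = 1; all invariant factors of ∂_1 are 1 so no torsion. So H_0 ≅ Z.
rank ∂_1 = 7, rank ∂_2 = 15 ⇒ b_1 = 24 − 7 − 15 = 2; all invariant factors of ∂_2 are 1 so no torsion. So H_1 ≅ Z^2.
rank ∂_2 = 15, rank ∂_3 = 0 ⇒ b_2 = 16 − 15 − 0 = 1. So H_2 ≅ Z.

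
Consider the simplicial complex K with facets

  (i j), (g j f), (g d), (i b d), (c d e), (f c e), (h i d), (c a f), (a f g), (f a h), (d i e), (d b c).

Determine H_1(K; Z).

K has 10 vertices, 22 edges, 10 triangles.
rank ∂_1 = 9, rank ∂_2 = 10 ⇒ b_1 = 22 − 9 − 10 = 3; all invariant factors of ∂_2 are 1 so no torsion. So H_1 ≅ Z^3.

H_1 = Z^3.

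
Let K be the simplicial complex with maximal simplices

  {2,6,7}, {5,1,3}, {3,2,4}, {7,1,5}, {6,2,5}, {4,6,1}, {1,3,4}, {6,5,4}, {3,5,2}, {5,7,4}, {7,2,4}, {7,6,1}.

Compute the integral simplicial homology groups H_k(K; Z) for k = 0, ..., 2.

H_0 ≅ Z,  H_1 ≅ Z/2,  H_2 = 0.

Fix the vertex order 1 < 2 < 3 < 4 < 5 < 6 < 7 and write every simplex with vertices in increasing order. Then dim K = 2 and the simplices of K are:

  0-simplices (7): [1], [2], [3], [4], [5], [6], [7]
  1-simplices (18): [1,3], [1,4], [1,5], [1,6], [1,7], [2,3], [2,4], [2,5], [2,6], [2,7], [3,4], [3,5], [4,5], [4,6], [4,7], [5,6], [5,7], [6,7]
  2-simplices (12): [1,3,4], [1,3,5], [1,4,6], [1,5,7], [1,6,7], [2,3,4], [2,3,5], [2,4,7], [2,5,6], [2,6,7], [4,5,6], [4,5,7]

so the chain groups are C_0 ≅ Z^7, C_1 ≅ Z^18, C_2 ≅ Z^12.

The boundary map ∂_1: C_1 → C_0 maps an edge to its endpoints' difference, ∂[p,q] = q − p. For instance
  ∂[2,7] = [7] − [2].
The resulting 7×18 matrix has rank 6, and its Smith normal form has invariant factors (1,1,1,1,1,1).

∂_2: C_2 → C_1 maps a triangle to the signed sum of its edges. For instance
  ∂[2,3,5] = [3,5] − [2,5] + [2,3],
  ∂[2,4,7] = [4,7] − [2,7] + [2,4].
The 18×12 boundary matrix has rank 12 and Smith normal form diag(1,1,1,1,1,1,1,1,1,1,1,2).

Reading off H_k = ker ∂_k / im ∂_{k+1}:

  H_0: rank C_0 − rank ∂_1 = 7 − 6 = 1, and the invariant factors of ∂_1 are all 1, so H_0 = Z.
  H_1: rank ker ∂_1 − rank ∂_2 = (18 − 6) − 12 = 0, and ∂_2 has invariant factor 2 > 1, so H_1 = Z/2.
  H_2: rank ker ∂_2 − rank ∂_3 = (12 − 12) − 0 = 0, and there is no ∂_3, so H_2 = 0.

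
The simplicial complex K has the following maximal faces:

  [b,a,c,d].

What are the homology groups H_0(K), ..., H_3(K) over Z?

H_0 ≅ Z,  H_1 = 0,  H_2 = 0,  H_3 = 0.

Take the total order a < b < c < d on the vertex set. Then K (dimension 3) consists of the simplices:

  0-simplices (4): a, b, c, d
  1-simplices (6): ab, ac, ad, bc, bd, cd
  2-simplices (4): abc, abd, acd, bcd
  3-simplices (1): abcd

giving chain groups C_0 ≅ Z^4, C_1 ≅ Z^6, C_2 ≅ Z^4, C_3 ≅ Z^1.

∂_1: C_1 → C_0 maps an edge to its endpoints' difference, ∂[p,q] = q − p.
This gives a 4×6 integer matrix of rank 3; reducing to Smith normal form yields diagonal entries (1,1,1).

∂_2: C_2 → C_1 maps a triangle to the signed sum of its edges. For instance
  ∂abd = bd − ad + ab,
  ∂abc = bc − ac + ab.
This gives a 6×4 integer matrix of rank 3; reducing to Smith normal form yields diagonal entries (1,1,1).

The boundary map ∂_3: C_3 → C_2 sends each 3-simplex σ to the alternating sum Σ_i (−1)^i (σ with its i-th vertex removed). For instance
  ∂abcd = bcd − acd + abd − abc.
This gives a 4×1 integer matrix of rank 1; reducing to Smith normal form yields diagonal entries (1).

Computing H_k = (kernel of ∂_k) / (image of ∂_{k+1}):

  H_0: rank C_0 − rank ∂_1 = 4 − 3 = 1, and the invariant factors of ∂_1 are all 1, so H_0 = Z.
  H_1: rank ker ∂_1 − rank ∂_2 = (6 − 3) − 3 = 0, and the invariant factors of ∂_2 are all 1, so H_1 = 0.
  H_2: rank ker ∂_2 − rank ∂_3 = (4 − 3) − 1 = 0, and the invariant factors of ∂_3 are all 1, so H_2 = 0.
  H_3: rank ker ∂_3 − rank ∂_4 = (1 − 1) − 0 = 0, and there is no ∂_4, so H_3 = 0.

As a check, the Euler characteristic is 4 − 6 + 4 − 1 = 1, which agrees with 1 − 0 + 0 − 0 = 1.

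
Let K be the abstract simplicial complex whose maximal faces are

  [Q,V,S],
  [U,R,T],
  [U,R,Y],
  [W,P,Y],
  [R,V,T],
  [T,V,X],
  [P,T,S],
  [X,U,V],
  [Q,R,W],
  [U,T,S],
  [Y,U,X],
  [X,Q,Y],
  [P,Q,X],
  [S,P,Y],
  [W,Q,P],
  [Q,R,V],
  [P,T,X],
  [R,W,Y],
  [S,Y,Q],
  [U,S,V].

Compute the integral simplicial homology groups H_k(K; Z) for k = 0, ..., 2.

Order the vertices as P < Q < R < S < T < U < V < W < X < Y. Listing each simplex with vertices in this order, K has dimension 2 with simplices:

  0-simplices (10): P, Q, R, S, T, U, V, W, X, Y
  1-simplices (30): PQ, PS, PT, PW, PX, PY, QR, QS, QV, QW, QX, QY, RT, RU, RV, RW, RY, ST, SU, SV, SY, TU, TV, TX, UV, UX, UY, VX, WY, XY
  2-simplices (20): PQW, PQX, PST, PSY, PTX, PWY, QRV, QRW, QSV, QSY, QXY, RTU, RTV, RUY, RWY, STU, SUV, TVX, UVX, UXY

giving chain groups C_0 ≅ Z^10, C_1 ≅ Z^30, C_2 ≅ Z^20.

Boundary ∂_1: C_1 → C_0 is given by ∂[p,q] = [q] − [p]. For instance
  ∂WY = Y − W.
The resulting 10×30 matrix has rank 9, and its Smith normal form has invariant factors (1,1,1,1,1,1,1,1,1).

The boundary map ∂_2: C_2 → C_1 sends each 2-simplex [p,q,r] to [q,r] − [p,r] + [p,q]. For instance
  ∂RTV = TV − RV + RT,
  ∂RUY = UY − RY + RU.
The 30×20 boundary matrix has rank 20 and Smith normal form diag(1,1,1,1,1,1,1,1,1,1,1,1,1,1,1,1,1,1,1,2).

Reading off H_k = ker ∂_k / im ∂_{k+1}:

  H_0: rank C_0 − rank ∂_1 = 10 − 9 = 1, and the invariant factors of ∂_1 are all 1, so H_0 ≅ Z.
  H_1: rank ker ∂_1 − rank ∂_2 = (30 − 9) − 20 = 1, and ∂_2 has invariant factor 2 > 1, so H_1 ≅ Z ⊕ Z/2Z.
  H_2: rank ker ∂_2 − rank ∂_3 = (20 − 20) − 0 = 0, and there is no ∂_3, so H_2 ≅ 0.

H_0 ≅ Z,  H_1 ≅ Z ⊕ Z/2Z,  H_2 = 0.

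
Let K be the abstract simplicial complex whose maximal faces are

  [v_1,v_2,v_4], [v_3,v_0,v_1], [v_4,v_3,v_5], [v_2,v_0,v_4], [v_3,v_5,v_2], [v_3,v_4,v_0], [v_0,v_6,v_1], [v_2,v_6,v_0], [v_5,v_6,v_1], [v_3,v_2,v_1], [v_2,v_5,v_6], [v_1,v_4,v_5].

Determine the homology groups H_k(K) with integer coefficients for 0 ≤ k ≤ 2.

H_0 ≅ Z,  H_1 ≅ Z/2,  H_2 = 0.

We work with the vertex ordering v_0 < v_1 < v_2 < v_3 < v_4 < v_5 < v_6. The simplices of K, each written with vertices in increasing order, are:

  0-simplices (7): [v_0], [v_1], [v_2], [v_3], [v_4], [v_5], [v_6]
  1-simplices (18): (18 of them)
  2-simplices (12): (12 of them)

Hence C_0 ≅ Z^7, C_1 ≅ Z^18, C_2 ≅ Z^12.

The boundary map ∂_1: C_1 → C_0 sends each edge [p,q] (with p < q) to q − p.
As a 7×18 matrix over Z this has rank 6, with invariant factors (1,1,1,1,1,1).

∂_2: C_2 → C_1 acts by ∂[p,q,r] = [q,r] − [p,r] + [p,q]. For instance
  ∂[v_1,v_5,v_6] = [v_5,v_6] − [v_1,v_6] + [v_1,v_5],
  ∂[v_0,v_2,v_6] = [v_2,v_6] − [v_0,v_6] + [v_0,v_2].
This gives a 18×12 integer matrix of rank 12; reducing to Smith normal form yields diagonal entries (1,1,1,1,1,1,1,1,1,1,1,2).

From H_k ≅ ker(∂_k) / im(∂_{k+1}) we obtain:

  H_0: rank C_0 − rank ∂_1 = 7 − 6 = 1, and the invariant factors of ∂_1 are all 1, so H_0 ≅ Z.
  H_1: rank ker ∂_1 − rank ∂_2 = (18 − 6) − 12 = 0, and ∂_2 has invariant factor 2 > 1, so H_1 ≅ Z/2.
  H_2: rank ker ∂_2 − rank ∂_3 = (12 − 12) − 0 = 0, and there is no ∂_3, so H_2 ≅ 0.

As a check, the Euler characteristic is 7 − 18 + 12 = 1, which agrees with 1 − 0 + 0 = 1.
(K is a triangulation of the real projective plane RP^2.)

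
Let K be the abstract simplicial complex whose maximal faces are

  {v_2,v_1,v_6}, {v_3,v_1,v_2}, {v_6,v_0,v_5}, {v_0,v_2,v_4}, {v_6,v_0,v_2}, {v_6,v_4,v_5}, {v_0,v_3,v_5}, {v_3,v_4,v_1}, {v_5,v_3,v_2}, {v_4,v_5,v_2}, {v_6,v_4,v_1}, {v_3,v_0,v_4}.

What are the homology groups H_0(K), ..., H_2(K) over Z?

Fix the vertex order v_0 < v_1 < v_2 < v_3 < v_4 < v_5 < v_6 and write every simplex with vertices in increasing order. Then dim K = 2 and the simplices of K are:

  0-simplices (7): [v_0], [v_1], [v_2], [v_3], [v_4], [v_5], [v_6]
  1-simplices (18): (18 of them)
  2-simplices (12): (12 of them)

so the chain groups are C_0 ≅ Z^7, C_1 ≅ Z^18, C_2 ≅ Z^12.

The boundary map ∂_1: C_1 → C_0 maps an edge to its endpoints' difference, ∂[p,q] = q − p. For instance
  ∂[v_1,v_6] = [v_6] − [v_1].
The 7×18 boundary matrix has rank 6 and Smith normal form diag(1,1,1,1,1,1).

∂_2: C_2 → C_1 maps a triangle to the signed sum of its edges. For instance
  ∂[v_4,v_5,v_6] = [v_5,v_6] − [v_4,v_6] + [v_4,v_5],
  ∂[v_0,v_5,v_6] = [v_5,v_6] − [v_0,v_6] + [v_0,v_5].
The resulting 18×12 matrix has rank 12, and its Smith normal form has invariant factors (1,1,1,1,1,1,1,1,1,1,1,2).

Computing H_k = (kernel of ∂_k) / (image of ∂_{k+1}):

  H_0: rank C_0 − rank ∂_1 = 7 − 6 = 1, and the invariant factors of ∂_1 are all 1, so H_0 ≅ Z.
  H_1: rank ker ∂_1 − rank ∂_2 = (18 − 6) − 12 = 0, and ∂_2 has invariant factor 2 > 1, so H_1 ≅ Z_2.
  H_2: rank ker ∂_2 − rank ∂_3 = (12 − 12) − 0 = 0, and there is no ∂_3, so H_2 ≅ 0.

H_0 = Z,  H_1 = Z_2,  H_2 = 0.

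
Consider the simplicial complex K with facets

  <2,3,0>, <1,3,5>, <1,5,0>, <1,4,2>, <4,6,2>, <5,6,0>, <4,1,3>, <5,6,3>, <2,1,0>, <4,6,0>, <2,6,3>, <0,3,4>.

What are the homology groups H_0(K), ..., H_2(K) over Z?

H_0 ≅ Z,  H_1 ≅ Z/2Z,  H_2 = 0.

Take the total order 0 < 1 < 2 < 3 < 4 < 5 < 6 on the vertex set. Then K (dimension 2) consists of the simplices:

  0-simplices (7): [0], [1], [2], [3], [4], [5], [6]
  1-simplices (18): [0,1], [0,2], [0,3], [0,4], [0,5], [0,6], [1,2], [1,3], [1,4], [1,5], [2,3], [2,4], [2,6], [3,4], [3,5], [3,6], [4,6], [5,6]
  2-simplices (12): [0,1,2], [0,1,5], [0,2,3], [0,3,4], [0,4,6], [0,5,6], [1,2,4], [1,3,4], [1,3,5], [2,3,6], [2,4,6], [3,5,6]

giving chain groups C_0 ≅ Z^7, C_1 ≅ Z^18, C_2 ≅ Z^12.

Boundary ∂_1: C_1 → C_0 sends each edge [p,q] (with p < q) to q − p.
This gives a 7×18 integer matrix of rank 6; reducing to Smith normal form yields diagonal entries (1,1,1,1,1,1).

The boundary map ∂_2: C_2 → C_1 acts by ∂[p,q,r] = [q,r] − [p,r] + [p,q]. For instance
  ∂[0,5,6] = [5,6] − [0,6] + [0,5],
  ∂[2,3,6] = [3,6] − [2,6] + [2,3].
As a 18×12 matrix over Z this has rank 12, with invariant factors (1,1,1,1,1,1,1,1,1,1,1,2).

From H_k ≅ ker(∂_k) / im(∂_{k+1}) we obtain:

  H_0: rank C_0 − rank ∂_1 = 7 − 6 = 1, and the invariant factors of ∂_1 are all 1, so H_0 = Z.
  H_1: rank ker ∂_1 − rank ∂_2 = (18 − 6) − 12 = 0, and ∂_2 has invariant factor 2 > 1, so H_1 = Z/2Z.
  H_2: rank ker ∂_2 − rank ∂_3 = (12 − 12) − 0 = 0, and there is no ∂_3, so H_2 = 0.

(K is a triangulation of the real projective plane RP^2.)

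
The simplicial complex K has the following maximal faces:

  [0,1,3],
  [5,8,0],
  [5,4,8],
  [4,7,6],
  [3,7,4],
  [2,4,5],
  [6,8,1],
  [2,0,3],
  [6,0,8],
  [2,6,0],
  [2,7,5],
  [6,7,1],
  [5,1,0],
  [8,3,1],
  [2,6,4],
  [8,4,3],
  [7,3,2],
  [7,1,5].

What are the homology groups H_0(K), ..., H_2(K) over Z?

Take the total order 0 < 1 < 2 < 3 < 4 < 5 < 6 < 7 < 8 on the vertex set. Then K (dimension 2) consists of the simplices:

  0-simplices (9): [0], [1], [2], [3], [4], [5], [6], [7], [8]
  1-simplices (27): (27 of them)
  2-simplices (18): [0,1,3], [0,1,5], [0,2,3], [0,2,6], [0,5,8], [0,6,8], [1,3,8], [1,5,7], [1,6,7], [1,6,8], [2,3,7], [2,4,5], [2,4,6], [2,5,7], [3,4,7], [3,4,8], [4,5,8], [4,6,7]

giving chain groups C_0 ≅ Z^9, C_1 ≅ Z^27, C_2 ≅ Z^18.

∂_1: C_1 → C_0 is given by ∂[p,q] = [q] − [p]. For instance
  ∂[2,4] = [4] − [2].
The resulting 9×27 matrix has rank 8, and its Smith normal form has invariant factors (1,1,1,1,1,1,1,1).

Boundary ∂_2: C_2 → C_1 maps a triangle to the signed sum of its edges. For instance
  ∂[2,5,7] = [5,7] − [2,7] + [2,5],
  ∂[4,6,7] = [6,7] − [4,7] + [4,6].
This gives a 27×18 integer matrix of rank 18; reducing to Smith normal form yields diagonal entries (1,1,1,1,1,1,1,1,1,1,1,1,1,1,1,1,1,2).

Reading off H_k = ker ∂_k / im ∂_{k+1}:

  H_0: rank C_0 − rank ∂_1 = 9 − 8 = 1, and the invariant factors of ∂_1 are all 1, so H_0 ≅ Z.
  H_1: rank ker ∂_1 − rank ∂_2 = (27 − 8) − 18 = 1, and ∂_2 has invariant factor 2 > 1, so H_1 ≅ Z ⊕ Z_2.
  H_2: rank ker ∂_2 − rank ∂_3 = (18 − 18) − 0 = 0, and there is no ∂_3, so H_2 ≅ 0.

H_0 = Z,  H_1 = Z ⊕ Z_2,  H_2 = 0.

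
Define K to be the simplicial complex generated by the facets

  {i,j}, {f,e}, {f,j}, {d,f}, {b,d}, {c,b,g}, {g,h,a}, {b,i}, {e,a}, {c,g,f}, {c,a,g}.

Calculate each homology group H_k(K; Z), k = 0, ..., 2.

H_0 = Z,  H_1 = Z^3,  H_2 = 0.

Take the total order a < b < c < d < e < f < g < h < i < j on the vertex set. Then K (dimension 2) consists of the simplices:

  0-simplices (10): a, b, c, d, e, f, g, h, i, j
  1-simplices (16): ac, ae, ag, ah, bc, bd, bg, bi, cf, cg, df, ef, fg, fj, gh, ij
  2-simplices (4): acg, agh, bcg, cfg

Hence C_0 ≅ Z^10, C_1 ≅ Z^16, C_2 ≅ Z^4.

The boundary map ∂_1: C_1 → C_0 maps an edge to its endpoints' difference, ∂[p,q] = q − p.
The 10×16 boundary matrix has rank 9 and Smith normal form diag(1,1,1,1,1,1,1,1,1).

The boundary map ∂_2: C_2 → C_1 maps a triangle to the signed sum of its edges. For instance
  ∂bcg = cg − bg + bc,
  ∂cfg = fg − cg + cf.
The 16×4 boundary matrix has rank 4 and Smith normal form diag(1,1,1,1).

Now H_k = ker ∂_k / im ∂_{k+1}, so:

  H_0: rank C_0 − rank ∂_1 = 10 − 9 = 1, and the invariant factors of ∂_1 are all 1, so H_0 ≅ Z.
  H_1: rank ker ∂_1 − rank ∂_2 = (16 − 9) − 4 = 3, and the invariant factors of ∂_2 are all 1, so H_1 ≅ Z^3.
  H_2: rank ker ∂_2 − rank ∂_3 = (4 − 4) − 0 = 0, and there is no ∂_3, so H_2 ≅ 0.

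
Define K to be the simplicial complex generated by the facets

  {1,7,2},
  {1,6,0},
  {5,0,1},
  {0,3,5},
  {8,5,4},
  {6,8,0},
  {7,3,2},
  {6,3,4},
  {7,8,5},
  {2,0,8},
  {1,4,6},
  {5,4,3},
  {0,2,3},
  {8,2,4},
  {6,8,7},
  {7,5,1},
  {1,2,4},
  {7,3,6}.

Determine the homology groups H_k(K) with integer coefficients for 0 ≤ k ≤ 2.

Order the vertices as 0 < 1 < 2 < 3 < 4 < 5 < 6 < 7 < 8. Listing each simplex with vertices in this order, K has dimension 2 with simplices:

  0-simplices (9): [0], [1], [2], [3], [4], [5], [6], [7], [8]
  1-simplices (27): (27 of them)
  2-simplices (18): [0,1,5], [0,1,6], [0,2,3], [0,2,8], [0,3,5], [0,6,8], [1,2,4], [1,2,7], [1,4,6], [1,5,7], [2,3,7], [2,4,8], [3,4,5], [3,4,6], [3,6,7], [4,5,8], [5,7,8], [6,7,8]

giving chain groups C_0 ≅ Z^9, C_1 ≅ Z^27, C_2 ≅ Z^18.

Boundary ∂_1: C_1 → C_0 sends each edge [p,q] (with p < q) to q − p.
The resulting 9×27 matrix has rank 8, and its Smith normal form has invariant factors (1,1,1,1,1,1,1,1).

Boundary ∂_2: C_2 → C_1 sends each 2-simplex [p,q,r] to [q,r] − [p,r] + [p,q]. For instance
  ∂[1,2,4] = [2,4] − [1,4] + [1,2],
  ∂[1,4,6] = [4,6] − [1,6] + [1,4].
This gives a 27×18 integer matrix of rank 17; reducing to Smith normal form yields diagonal entries (1,1,1,1,1,1,1,1,1,1,1,1,1,1,1,1,1).

Computing H_k = (kernel of ∂_k) / (image of ∂_{k+1}):

  H_0: rank C_0 − rank ∂_1 = 9 − 8 = 1, and the invariant factors of ∂_1 are all 1, so H_0 ≅ Z.
  H_1: rank ker ∂_1 − rank ∂_2 = (27 − 8) − 17 = 2, and the invariant factors of ∂_2 are all 1, so H_1 ≅ Z^2.
  H_2: rank ker ∂_2 − rank ∂_3 = (18 − 17) − 0 = 1, and there is no ∂_3, so H_2 ≅ Z.

As a check, the Euler characteristic is 9 − 27 + 18 = 0, which agrees with 1 − 2 + 1 = 0.

H_0 ≅ Z,  H_1 ≅ Z^2,  H_2 ≅ Z.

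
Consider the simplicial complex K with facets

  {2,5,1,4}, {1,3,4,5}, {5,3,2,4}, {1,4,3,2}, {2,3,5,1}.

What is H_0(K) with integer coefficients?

Take the total order 1 < 2 < 3 < 4 < 5 on the vertex set. Then K (dimension 3) consists of the simplices:

  0-simplices (5): [1], [2], [3], [4], [5]
  1-simplices (10): [1,2], [1,3], [1,4], [1,5], [2,3], [2,4], [2,5], [3,4], [3,5], [4,5]
  2-simplices (10): [1,2,3], [1,2,4], [1,2,5], [1,3,4], [1,3,5], [1,4,5], [2,3,4], [2,3,5], [2,4,5], [3,4,5]
  3-simplices (5): [1,2,3,4], [1,2,3,5], [1,2,4,5], [1,3,4,5], [2,3,4,5]

so the chain groups are C_0 ≅ Z^5, C_1 ≅ Z^10, C_2 ≅ Z^10, C_3 ≅ Z^5.

The boundary map ∂_1: C_1 → C_0 is given by ∂[p,q] = [q] − [p]. For instance
  ∂[2,4] = [4] − [2].
The 5×10 boundary matrix has rank 4 and Smith normal form diag(1,1,1,1).

Boundary ∂_2: C_2 → C_1 sends each 2-simplex [p,q,r] to [q,r] − [p,r] + [p,q]. For instance
  ∂[2,3,4] = [3,4] − [2,4] + [2,3],
  ∂[2,4,5] = [4,5] − [2,5] + [2,4].
The 10×10 boundary matrix has rank 6 and Smith normal form diag(1,1,1,1,1,1).

∂_3: C_3 → C_2 sends each 3-simplex σ to the alternating sum Σ_i (−1)^i (σ with its i-th vertex removed). For instance
  ∂[1,3,4,5] = [3,4,5] − [1,4,5] + [1,3,5] − [1,3,4],
  ∂[1,2,3,5] = [2,3,5] − [1,3,5] + [1,2,5] − [1,2,3].
This gives a 10×5 integer matrix of rank 4; reducing to Smith normal form yields diagonal entries (1,1,1,1).

Now H_k = ker ∂_k / im ∂_{k+1}, so:

  H_0: rank C_0 − rank ∂_1 = 5 − 4 = 1, and the invariant factors of ∂_1 are all 1, so H_0 = Z.

H_0 ≅ Z.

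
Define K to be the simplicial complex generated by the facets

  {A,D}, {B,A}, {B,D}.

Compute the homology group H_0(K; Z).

Take the total order A < B < D on the vertex set. Then K (dimension 1) consists of the simplices:

  0-simplices (3): A, B, D
  1-simplices (3): AB, AD, BD

giving chain groups C_0 ≅ Z^3, C_1 ≅ Z^3.

∂_1: C_1 → C_0 maps an edge to its endpoints' difference, ∂[p,q] = q − p.
The 3×3 boundary matrix has rank 2 and Smith normal form diag(1,1).

Reading off H_k = ker ∂_k / im ∂_{k+1}:

  H_0: rank C_0 − rank ∂_1 = 3 − 2 = 1, and the invariant factors of ∂_1 are all 1, so H_0 = Z.

(K is a triangulation of the circle S^1.)

H_0 = Z.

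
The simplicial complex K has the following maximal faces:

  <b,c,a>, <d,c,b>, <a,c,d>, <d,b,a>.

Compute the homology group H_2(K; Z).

K has 4 vertices, 6 edges, 4 triangles.
rank ∂_2 = 3, rank ∂_3 = 0 ⇒ b_2 = 4 − 3 − 0 = 1. So H_2 ≅ Z.

H_2 ≅ Z.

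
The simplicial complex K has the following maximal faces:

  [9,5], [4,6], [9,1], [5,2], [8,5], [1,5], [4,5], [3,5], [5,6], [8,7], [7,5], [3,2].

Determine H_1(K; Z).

We work with the vertex ordering 1 < 2 < 3 < 4 < 5 < 6 < 7 < 8 < 9. The simplices of K, each written with vertices in increasing order, are:

  0-simplices (9): [1], [2], [3], [4], [5], [6], [7], [8], [9]
  1-simplices (12): [1,5], [1,9], [2,3], [2,5], [3,5], [4,5], [4,6], [5,6], [5,7], [5,8], [5,9], [7,8]

Hence C_0 ≅ Z^9, C_1 ≅ Z^12.

Boundary ∂_1: C_1 → C_0 maps an edge to its endpoints' difference, ∂[p,q] = q − p. For instance
  ∂[5,6] = [6] − [5].
As a 9×12 matrix over Z this has rank 8, with invariant factors (1,1,1,1,1,1,1,1).

Now H_k = ker ∂_k / im ∂_{k+1}, so:

  H_1: rank ker ∂_1 − rank ∂_2 = (12 − 8) − 0 = 4, and there is no ∂_2, so H_1 = Z^4.

(K is a triangulation of a wedge of 4 circles.)

H_1 = Z^4.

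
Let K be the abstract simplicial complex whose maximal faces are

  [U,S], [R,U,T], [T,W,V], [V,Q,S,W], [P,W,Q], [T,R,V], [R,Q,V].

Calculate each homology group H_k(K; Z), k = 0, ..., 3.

H_0 = Z,  H_1 = Z,  H_2 = 0,  H_3 = 0.

Order the vertices as P < Q < R < S < T < U < V < W. Listing each simplex with vertices in this order, K has dimension 3 with simplices:

  0-simplices (8): P, Q, R, S, T, U, V, W
  1-simplices (16): PQ, PW, QR, QS, QV, QW, RT, RU, RV, SU, SV, SW, TU, TV, TW, VW
  2-simplices (9): PQW, QRV, QSV, QSW, QVW, RTU, RTV, SVW, TVW
  3-simplices (1): QSVW

so the chain groups are C_0 ≅ Z^8, C_1 ≅ Z^16, C_2 ≅ Z^9, C_3 ≅ Z^1.

Boundary ∂_1: C_1 → C_0 sends each edge [p,q] (with p < q) to q − p. For instance
  ∂TV = V − T.
As a 8×16 matrix over Z this has rank 7, with invariant factors (1,1,1,1,1,1,1).

The boundary map ∂_2: C_2 → C_1 maps a triangle to the signed sum of its edges. For instance
  ∂PQW = QW − PW + PQ,
  ∂QRV = RV − QV + QR.
The 16×9 boundary matrix has rank 8 and Smith normal form diag(1,1,1,1,1,1,1,1).

The boundary map ∂_3: C_3 → C_2 sends each 3-simplex σ to the alternating sum Σ_i (−1)^i (σ with its i-th vertex removed). For instance
  ∂QSVW = SVW − QVW + QSW − QSV.
The resulting 9×1 matrix has rank 1, and its Smith normal form has invariant factors (1).

Now H_k = ker ∂_k / im ∂_{k+1}, so:

  H_0: rank C_0 − rank ∂_1 = 8 − 7 = 1, and the invariant factors of ∂_1 are all 1, so H_0 ≅ Z.
  H_1: rank ker ∂_1 − rank ∂_2 = (16 − 7) − 8 = 1, and the invariant factors of ∂_2 are all 1, so H_1 ≅ Z.
  H_2: rank ker ∂_2 − rank ∂_3 = (9 − 8) − 1 = 0, and the invariant factors of ∂_3 are all 1, so H_2 ≅ 0.
  H_3: rank ker ∂_3 − rank ∂_4 = (1 − 1) − 0 = 0, and there is no ∂_4, so H_3 ≅ 0.

As a check, the Euler characteristic is 8 − 16 + 9 − 1 = 0, which agrees with 1 − 1 + 0 − 0 = 0.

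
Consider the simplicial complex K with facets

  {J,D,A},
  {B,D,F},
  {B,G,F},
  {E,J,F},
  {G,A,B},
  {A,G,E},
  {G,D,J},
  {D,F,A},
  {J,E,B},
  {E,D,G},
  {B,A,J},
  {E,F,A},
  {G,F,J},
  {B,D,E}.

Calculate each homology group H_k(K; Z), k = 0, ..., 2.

Take the total order A < B < D < E < F < G < J on the vertex set. Then K (dimension 2) consists of the simplices:

  0-simplices (7): A, B, D, E, F, G, J
  1-simplices (21): AB, AD, AE, AF, AG, AJ, BD, BE, BF, BG, BJ, DE, DF, DG, DJ, EF, EG, EJ, FG, FJ, GJ
  2-simplices (14): ABG, ABJ, ADF, ADJ, AEF, AEG, BDE, BDF, BEJ, BFG, DEG, DGJ, EFJ, FGJ

giving chain groups C_0 ≅ Z^7, C_1 ≅ Z^21, C_2 ≅ Z^14.

∂_1: C_1 → C_0 sends each edge [p,q] (with p < q) to q − p. For instance
  ∂AJ = J − A.
This gives a 7×21 integer matrix of rank 6; reducing to Smith normal form yields diagonal entries (1,1,1,1,1,1).

∂_2: C_2 → C_1 maps a triangle to the signed sum of its edges. For instance
  ∂DGJ = GJ − DJ + DG,
  ∂BEJ = EJ − BJ + BE.
This gives a 21×14 integer matrix of rank 13; reducing to Smith normal form yields diagonal entries (1,1,1,1,1,1,1,1,1,1,1,1,1).

From H_k ≅ ker(∂_k) / im(∂_{k+1}) we obtain:

  H_0: rank C_0 − rank ∂_1 = 7 − 6 = 1, and the invariant factors of ∂_1 are all 1, so H_0 = Z.
  H_1: rank ker ∂_1 − rank ∂_2 = (21 − 6) − 13 = 2, and the invariant factors of ∂_2 are all 1, so H_1 = Z^2.
  H_2: rank ker ∂_2 − rank ∂_3 = (14 − 13) − 0 = 1, and there is no ∂_3, so H_2 = Z.

As a check, the Euler characteristic is 7 − 21 + 14 = 0, which agrees with 1 − 2 + 1 = 0.
(K is a triangulation of the torus T^2.)

H_0 ≅ Z,  H_1 ≅ Z^2,  H_2 ≅ Z.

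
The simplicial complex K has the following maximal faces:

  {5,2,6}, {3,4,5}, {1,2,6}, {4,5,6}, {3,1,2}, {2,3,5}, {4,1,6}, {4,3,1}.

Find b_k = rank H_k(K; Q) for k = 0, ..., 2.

b_0 = 1, b_1 = 0, b_2 = 1.

K has 6 vertices, 12 edges, 8 triangles.
rank ∂_0 = 0, rank ∂_1 = 5 ⇒ b_0 = 6 − 0 − 5 = 1; all invariant factors of ∂_1 are 1 so no torsion. So H_0 = Z.
rank ∂_1 = 5, rank ∂_2 = 7 ⇒ b_1 = 12 − 5 − 7 = 0; all invariant factors of ∂_2 are 1 so no torsion. So H_1 = 0.
rank ∂_2 = 7, rank ∂_3 = 0 ⇒ b_2 = 8 − 7 − 0 = 1. So H_2 = Z.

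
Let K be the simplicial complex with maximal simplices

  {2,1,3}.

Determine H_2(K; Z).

H_2 = 0.

Take the total order 1 < 2 < 3 on the vertex set. Then K (dimension 2) consists of the simplices:

  0-simplices (3): [1], [2], [3]
  1-simplices (3): [1,2], [1,3], [2,3]
  2-simplices (1): [1,2,3]

so the chain groups are C_0 ≅ Z^3, C_1 ≅ Z^3, C_2 ≅ Z^1.

The boundary map ∂_1: C_1 → C_0 sends each edge [p,q] (with p < q) to q − p.
This gives a 3×3 integer matrix of rank 2; reducing to Smith normal form yields diagonal entries (1,1).

∂_2: C_2 → C_1 sends each 2-simplex [p,q,r] to [q,r] − [p,r] + [p,q]. For instance
  ∂[1,2,3] = [2,3] − [1,3] + [1,2].
This gives a 3×1 integer matrix of rank 1; reducing to Smith normal form yields diagonal entries (1).

Now H_k = ker ∂_k / im ∂_{k+1}, so:

  H_2: rank ker ∂_2 − rank ∂_3 = (1 − 1) − 0 = 0, and there is no ∂_3, so H_2 = 0.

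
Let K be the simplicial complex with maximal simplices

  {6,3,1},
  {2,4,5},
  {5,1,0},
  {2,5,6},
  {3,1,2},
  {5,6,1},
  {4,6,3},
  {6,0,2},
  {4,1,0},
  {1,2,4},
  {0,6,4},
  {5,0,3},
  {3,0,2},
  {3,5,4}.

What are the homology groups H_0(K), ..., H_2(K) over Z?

H_0 = Z,  H_1 = Z^2,  H_2 = Z.

Order the vertices as 0 < 1 < 2 < 3 < 4 < 5 < 6. Listing each simplex with vertices in this order, K has dimension 2 with simplices:

  0-simplices (7): [0], [1], [2], [3], [4], [5], [6]
  1-simplices (21): [0,1], [0,2], [0,3], [0,4], [0,5], [0,6], [1,2], [1,3], [1,4], [1,5], [1,6], [2,3], [2,4], [2,5], [2,6], [3,4], [3,5], [3,6], [4,5], [4,6], [5,6]
  2-simplices (14): [0,1,4], [0,1,5], [0,2,3], [0,2,6], [0,3,5], [0,4,6], [1,2,3], [1,2,4], [1,3,6], [1,5,6], [2,4,5], [2,5,6], [3,4,5], [3,4,6]

giving chain groups C_0 ≅ Z^7, C_1 ≅ Z^21, C_2 ≅ Z^14.

∂_1: C_1 → C_0 sends each edge [p,q] (with p < q) to q − p. For instance
  ∂[1,5] = [5] − [1].
The 7×21 boundary matrix has rank 6 and Smith normal form diag(1,1,1,1,1,1).

Boundary ∂_2: C_2 → C_1 acts by ∂[p,q,r] = [q,r] − [p,r] + [p,q]. For instance
  ∂[3,4,6] = [4,6] − [3,6] + [3,4],
  ∂[0,1,4] = [1,4] − [0,4] + [0,1].
The resulting 21×14 matrix has rank 13, and its Smith normal form has invariant factors (1,1,1,1,1,1,1,1,1,1,1,1,1).

From H_k ≅ ker(∂_k) / im(∂_{k+1}) we obtain:

  H_0: rank C_0 − rank ∂_1 = 7 − 6 = 1, and the invariant factors of ∂_1 are all 1, so H_0 = Z.
  H_1: rank ker ∂_1 − rank ∂_2 = (21 − 6) − 13 = 2, and the invariant factors of ∂_2 are all 1, so H_1 = Z^2.
  H_2: rank ker ∂_2 − rank ∂_3 = (14 − 13) − 0 = 1, and there is no ∂_3, so H_2 = Z.

As a check, the Euler characteristic is 7 − 21 + 14 = 0, which agrees with 1 − 2 + 1 = 0.
(K is a triangulation of the torus T^2.)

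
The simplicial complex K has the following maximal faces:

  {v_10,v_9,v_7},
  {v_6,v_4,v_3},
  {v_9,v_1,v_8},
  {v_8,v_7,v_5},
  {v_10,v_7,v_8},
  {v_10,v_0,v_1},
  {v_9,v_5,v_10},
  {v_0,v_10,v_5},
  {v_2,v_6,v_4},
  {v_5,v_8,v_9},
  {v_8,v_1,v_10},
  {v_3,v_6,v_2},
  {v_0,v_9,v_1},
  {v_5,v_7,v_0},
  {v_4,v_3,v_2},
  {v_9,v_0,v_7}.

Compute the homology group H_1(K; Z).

H_1 ≅ Z/2.

Order the vertices as v_0 < v_1 < v_2 < v_3 < v_4 < v_5 < v_6 < v_7 < v_8 < v_9 < v_10. Listing each simplex with vertices in this order, K has dimension 2 with simplices:

  0-simplices (11): [v_0], [v_1], [v_2], [v_3], [v_4], [v_5], [v_6], [v_7], [v_8], [v_9], [v_10]
  1-simplices (24): (24 of them)
  2-simplices (16): (16 of them)

so the chain groups are C_0 ≅ Z^11, C_1 ≅ Z^24, C_2 ≅ Z^16.

The boundary map ∂_1: C_1 → C_0 sends each edge [p,q] (with p < q) to q − p. For instance
  ∂[v_1,v_8] = [v_8] − [v_1].
As a 11×24 matrix over Z this has rank 9, with invariant factors (1,1,1,1,1,1,1,1,1).

The boundary map ∂_2: C_2 → C_1 sends each 2-simplex [p,q,r] to [q,r] − [p,r] + [p,q]. For instance
  ∂[v_3,v_4,v_6] = [v_4,v_6] − [v_3,v_6] + [v_3,v_4],
  ∂[v_1,v_8,v_9] = [v_8,v_9] − [v_1,v_9] + [v_1,v_8].
The resulting 24×16 matrix has rank 15, and its Smith normal form has invariant factors (1,1,1,1,1,1,1,1,1,1,1,1,1,1,2).

Reading off H_k = ker ∂_k / im ∂_{k+1}:

  H_1: rank ker ∂_1 − rank ∂_2 = (24 − 9) − 15 = 0, and ∂_2 has invariant factor 2 > 1, so H_1 ≅ Z/2.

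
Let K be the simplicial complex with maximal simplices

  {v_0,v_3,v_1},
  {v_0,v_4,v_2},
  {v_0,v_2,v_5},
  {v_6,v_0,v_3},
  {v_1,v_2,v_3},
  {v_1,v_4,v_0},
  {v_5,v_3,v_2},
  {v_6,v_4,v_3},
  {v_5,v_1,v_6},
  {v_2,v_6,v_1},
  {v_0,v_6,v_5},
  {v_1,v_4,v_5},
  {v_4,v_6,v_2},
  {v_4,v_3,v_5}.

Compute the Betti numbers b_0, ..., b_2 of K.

b_0 = 1, b_1 = 2, b_2 = 1.

Take the total order v_0 < v_1 < v_2 < v_3 < v_4 < v_5 < v_6 on the vertex set. Then K (dimension 2) consists of the simplices:

  0-simplices (7): [v_0], [v_1], [v_2], [v_3], [v_4], [v_5], [v_6]
  1-simplices (21): (21 of them)
  2-simplices (14): (14 of them)

giving chain groups C_0 ≅ Z^7, C_1 ≅ Z^21, C_2 ≅ Z^14.

Boundary ∂_1: C_1 → C_0 maps an edge to its endpoints' difference, ∂[p,q] = q − p.
The resulting 7×21 matrix has rank 6, and its Smith normal form has invariant factors (1,1,1,1,1,1).

Boundary ∂_2: C_2 → C_1 acts by ∂[p,q,r] = [q,r] − [p,r] + [p,q]. For instance
  ∂[v_3,v_4,v_6] = [v_4,v_6] − [v_3,v_6] + [v_3,v_4],
  ∂[v_0,v_3,v_6] = [v_3,v_6] − [v_0,v_6] + [v_0,v_3].
The resulting 21×14 matrix has rank 13, and its Smith normal form has invariant factors (1,1,1,1,1,1,1,1,1,1,1,1,1).

Computing H_k = (kernel of ∂_k) / (image of ∂_{k+1}):

  H_0: rank C_0 − rank ∂_1 = 7 − 6 = 1, and the invariant factors of ∂_1 are all 1, so H_0 = Z.
  H_1: rank ker ∂_1 − rank ∂_2 = (21 − 6) − 13 = 2, and the invariant factors of ∂_2 are all 1, so H_1 = Z^2.
  H_2: rank ker ∂_2 − rank ∂_3 = (14 − 13) − 0 = 1, and there is no ∂_3, so H_2 = Z.

(K is a triangulation of the torus T^2.)

Hence the Betti numbers are b_0 = 1, b_1 = 2, b_2 = 1.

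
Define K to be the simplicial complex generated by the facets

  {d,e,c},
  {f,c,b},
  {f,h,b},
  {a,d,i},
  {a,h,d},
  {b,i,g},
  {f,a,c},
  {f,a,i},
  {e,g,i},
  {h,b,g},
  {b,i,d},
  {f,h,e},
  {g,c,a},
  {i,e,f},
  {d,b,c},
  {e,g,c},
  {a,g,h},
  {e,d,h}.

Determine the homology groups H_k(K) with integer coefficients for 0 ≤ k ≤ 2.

H_0 ≅ Z,  H_1 ≅ Z^2,  H_2 ≅ Z.

We work with the vertex ordering a < b < c < d < e < f < g < h < i. The simplices of K, each written with vertices in increasing order, are:

  0-simplices (9): a, b, c, d, e, f, g, h, i
  1-simplices (27): ac, ad, af, ag, ah, ai, bc, bd, bf, bg, bh, bi, cd, ce, cf, cg, de, dh, di, ef, eg, eh, ei, fh, fi, gh, gi
  2-simplices (18): acf, acg, adh, adi, afi, agh, bcd, bcf, bdi, bfh, bgh, bgi, cde, ceg, deh, efh, efi, egi

giving chain groups C_0 ≅ Z^9, C_1 ≅ Z^27, C_2 ≅ Z^18.

∂_1: C_1 → C_0 sends each edge [p,q] (with p < q) to q − p.
This gives a 9×27 integer matrix of rank 8; reducing to Smith normal form yields diagonal entries (1,1,1,1,1,1,1,1).

The boundary map ∂_2: C_2 → C_1 maps a triangle to the signed sum of its edges. For instance
  ∂acf = cf − af + ac,
  ∂bcd = cd − bd + bc.
This gives a 27×18 integer matrix of rank 17; reducing to Smith normal form yields diagonal entries (1,1,1,1,1,1,1,1,1,1,1,1,1,1,1,1,1).

Now H_k = ker ∂_k / im ∂_{k+1}, so:

  H_0: rank C_0 − rank ∂_1 = 9 − 8 = 1, and the invariant factors of ∂_1 are all 1, so H_0 = Z.
  H_1: rank ker ∂_1 − rank ∂_2 = (27 − 8) − 17 = 2, and the invariant factors of ∂_2 are all 1, so H_1 = Z^2.
  H_2: rank ker ∂_2 − rank ∂_3 = (18 − 17) − 0 = 1, and there is no ∂_3, so H_2 = Z.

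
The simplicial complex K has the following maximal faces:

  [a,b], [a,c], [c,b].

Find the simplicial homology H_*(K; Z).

Order the vertices as a < b < c. Listing each simplex with vertices in this order, K has dimension 1 with simplices:

  0-simplices (3): a, b, c
  1-simplices (3): ab, ac, bc

so the chain groups are C_0 ≅ Z^3, C_1 ≅ Z^3.

The boundary map ∂_1: C_1 → C_0 is given by ∂[p,q] = [q] − [p].
This gives a 3×3 integer matrix of rank 2; reducing to Smith normal form yields diagonal entries (1,1).

Now H_k = ker ∂_k / im ∂_{k+1}, so:

  H_0: rank C_0 − rank ∂_1 = 3 − 2 = 1, and the invariant factors of ∂_1 are all 1, so H_0 = Z.
  H_1: rank ker ∂_1 − rank ∂_2 = (3 − 2) − 0 = 1, and there is no ∂_2, so H_1 = Z.

(K is a triangulation of the circle S^1.)

H_0 = Z,  H_1 = Z.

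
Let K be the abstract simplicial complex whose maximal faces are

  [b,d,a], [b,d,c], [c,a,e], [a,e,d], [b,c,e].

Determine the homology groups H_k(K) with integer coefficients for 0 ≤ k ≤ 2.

H_0 = Z,  H_1 = Z,  H_2 = 0.

Order the vertices as a < b < c < d < e. Listing each simplex with vertices in this order, K has dimension 2 with simplices:

  0-simplices (5): a, b, c, d, e
  1-simplices (10): ab, ac, ad, ae, bc, bd, be, cd, ce, de
  2-simplices (5): abd, ace, ade, bcd, bce

giving chain groups C_0 ≅ Z^5, C_1 ≅ Z^10, C_2 ≅ Z^5.

∂_1: C_1 → C_0 sends each edge [p,q] (with p < q) to q − p. For instance
  ∂ad = d − a.
As a 5×10 matrix over Z this has rank 4, with invariant factors (1,1,1,1).

∂_2: C_2 → C_1 maps a triangle to the signed sum of its edges. For instance
  ∂bce = ce − be + bc,
  ∂bcd = cd − bd + bc.
This gives a 10×5 integer matrix of rank 5; reducing to Smith normal form yields diagonal entries (1,1,1,1,1).

From H_k ≅ ker(∂_k) / im(∂_{k+1}) we obtain:

  H_0: rank C_0 − rank ∂_1 = 5 − 4 = 1, and the invariant factors of ∂_1 are all 1, so H_0 = Z.
  H_1: rank ker ∂_1 − rank ∂_2 = (10 − 4) − 5 = 1, and the invariant factors of ∂_2 are all 1, so H_1 = Z.
  H_2: rank ker ∂_2 − rank ∂_3 = (5 − 5) − 0 = 0, and there is no ∂_3, so H_2 = 0.

As a check, the Euler characteristic is 5 − 10 + 5 = 0, which agrees with 1 − 1 + 0 = 0.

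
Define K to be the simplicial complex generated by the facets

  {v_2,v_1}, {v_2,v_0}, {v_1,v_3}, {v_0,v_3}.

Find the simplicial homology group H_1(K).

H_1 ≅ Z.

Order the vertices as v_0 < v_1 < v_2 < v_3. Listing each simplex with vertices in this order, K has dimension 1 with simplices:

  0-simplices (4): [v_0], [v_1], [v_2], [v_3]
  1-simplices (4): [v_0,v_2], [v_0,v_3], [v_1,v_2], [v_1,v_3]

so the chain groups are C_0 ≅ Z^4, C_1 ≅ Z^4.

The boundary map ∂_1: C_1 → C_0 sends each edge [p,q] (with p < q) to q − p. For instance
  ∂[v_0,v_2] = [v_2] − [v_0].
This gives a 4×4 integer matrix of rank 3; reducing to Smith normal form yields diagonal entries (1,1,1).

Reading off H_k = ker ∂_k / im ∂_{k+1}:

  H_1: rank ker ∂_1 − rank ∂_2 = (4 − 3) − 0 = 1, and there is no ∂_2, so H_1 ≅ Z.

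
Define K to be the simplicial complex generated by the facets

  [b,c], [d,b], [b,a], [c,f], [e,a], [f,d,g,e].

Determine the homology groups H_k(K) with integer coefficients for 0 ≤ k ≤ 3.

Fix the vertex order a < b < c < d < e < f < g and write every simplex with vertices in increasing order. Then dim K = 3 and the simplices of K are:

  0-simplices (7): a, b, c, d, e, f, g
  1-simplices (11): ab, ae, bc, bd, cf, de, df, dg, ef, eg, fg
  2-simplices (4): def, deg, dfg, efg
  3-simplices (1): defg

so the chain groups are C_0 ≅ Z^7, C_1 ≅ Z^11, C_2 ≅ Z^4, C_3 ≅ Z^1.

Boundary ∂_1: C_1 → C_0 is given by ∂[p,q] = [q] − [p]. For instance
  ∂ef = f − e.
As a 7×11 matrix over Z this has rank 6, with invariant factors (1,1,1,1,1,1).

The boundary map ∂_2: C_2 → C_1 acts by ∂[p,q,r] = [q,r] − [p,r] + [p,q]. For instance
  ∂efg = fg − eg + ef,
  ∂dfg = fg − dg + df.
The resulting 11×4 matrix has rank 3, and its Smith normal form has invariant factors (1,1,1).

Boundary ∂_3: C_3 → C_2 sends each 3-simplex σ to the alternating sum Σ_i (−1)^i (σ with its i-th vertex removed). For instance
  ∂defg = efg − dfg + deg − def.
As a 4×1 matrix over Z this has rank 1, with invariant factors (1).

From H_k ≅ ker(∂_k) / im(∂_{k+1}) we obtain:

  H_0: rank C_0 − rank ∂_1 = 7 − 6 = 1, and the invariant factors of ∂_1 are all 1, so H_0 = Z.
  H_1: rank ker ∂_1 − rank ∂_2 = (11 − 6) − 3 = 2, and the invariant factors of ∂_2 are all 1, so H_1 = Z^2.
  H_2: rank ker ∂_2 − rank ∂_3 = (4 − 3) − 1 = 0, and the invariant factors of ∂_3 are all 1, so H_2 = 0.
  H_3: rank ker ∂_3 − rank ∂_4 = (1 − 1) − 0 = 0, and there is no ∂_4, so H_3 = 0.

H_0 = Z,  H_1 = Z^2,  H_2 = 0,  H_3 = 0.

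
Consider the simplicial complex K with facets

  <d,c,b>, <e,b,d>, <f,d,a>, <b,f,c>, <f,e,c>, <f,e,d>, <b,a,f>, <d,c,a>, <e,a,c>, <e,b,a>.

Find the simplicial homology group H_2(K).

H_2 = 0.

Fix the vertex order a < b < c < d < e < f and write every simplex with vertices in increasing order. Then dim K = 2 and the simplices of K are:

  0-simplices (6): a, b, c, d, e, f
  1-simplices (15): ab, ac, ad, ae, af, bc, bd, be, bf, cd, ce, cf, de, df, ef
  2-simplices (10): abe, abf, acd, ace, adf, bcd, bcf, bde, cef, def

Hence C_0 ≅ Z^6, C_1 ≅ Z^15, C_2 ≅ Z^10.

∂_1: C_1 → C_0 is given by ∂[p,q] = [q] − [p].
This gives a 6×15 integer matrix of rank 5; reducing to Smith normal form yields diagonal entries (1,1,1,1,1).

The boundary map ∂_2: C_2 → C_1 maps a triangle to the signed sum of its edges. For instance
  ∂abf = bf − af + ab,
  ∂abe = be − ae + ab.
This gives a 15×10 integer matrix of rank 10; reducing to Smith normal form yields diagonal entries (1,1,1,1,1,1,1,1,1,2).

Computing H_k = (kernel of ∂_k) / (image of ∂_{k+1}):

  H_2: rank ker ∂_2 − rank ∂_3 = (10 − 10) − 0 = 0, and there is no ∂_3, so H_2 = 0.

(K is a triangulation of the real projective plane RP^2.)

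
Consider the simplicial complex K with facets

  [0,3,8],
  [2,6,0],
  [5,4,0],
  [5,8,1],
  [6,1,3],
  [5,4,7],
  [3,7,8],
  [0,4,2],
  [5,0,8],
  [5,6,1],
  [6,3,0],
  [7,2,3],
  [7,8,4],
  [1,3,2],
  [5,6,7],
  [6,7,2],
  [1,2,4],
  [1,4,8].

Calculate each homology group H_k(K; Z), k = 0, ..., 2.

H_0 ≅ Z,  H_1 ≅ Z ⊕ Z/2,  H_2 = 0.

We work with the vertex ordering 0 < 1 < 2 < 3 < 4 < 5 < 6 < 7 < 8. The simplices of K, each written with vertices in increasing order, are:

  0-simplices (9): [0], [1], [2], [3], [4], [5], [6], [7], [8]
  1-simplices (27): (27 of them)
  2-simplices (18): [0,2,4], [0,2,6], [0,3,6], [0,3,8], [0,4,5], [0,5,8], [1,2,3], [1,2,4], [1,3,6], [1,4,8], [1,5,6], [1,5,8], [2,3,7], [2,6,7], [3,7,8], [4,5,7], [4,7,8], [5,6,7]

giving chain groups C_0 ≅ Z^9, C_1 ≅ Z^27, C_2 ≅ Z^18.

Boundary ∂_1: C_1 → C_0 is given by ∂[p,q] = [q] − [p]. For instance
  ∂[5,7] = [7] − [5].
The resulting 9×27 matrix has rank 8, and its Smith normal form has invariant factors (1,1,1,1,1,1,1,1).

Boundary ∂_2: C_2 → C_1 acts by ∂[p,q,r] = [q,r] − [p,r] + [p,q]. For instance
  ∂[2,6,7] = [6,7] − [2,7] + [2,6],
  ∂[5,6,7] = [6,7] − [5,7] + [5,6].
As a 27×18 matrix over Z this has rank 18, with invariant factors (1,1,1,1,1,1,1,1,1,1,1,1,1,1,1,1,1,2).

Reading off H_k = ker ∂_k / im ∂_{k+1}:

  H_0: rank C_0 − rank ∂_1 = 9 − 8 = 1, and the invariant factors of ∂_1 are all 1, so H_0 ≅ Z.
  H_1: rank ker ∂_1 − rank ∂_2 = (27 − 8) − 18 = 1, and ∂_2 has invariant factor 2 > 1, so H_1 ≅ Z ⊕ Z/2.
  H_2: rank ker ∂_2 − rank ∂_3 = (18 − 18) − 0 = 0, and there is no ∂_3, so H_2 ≅ 0.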